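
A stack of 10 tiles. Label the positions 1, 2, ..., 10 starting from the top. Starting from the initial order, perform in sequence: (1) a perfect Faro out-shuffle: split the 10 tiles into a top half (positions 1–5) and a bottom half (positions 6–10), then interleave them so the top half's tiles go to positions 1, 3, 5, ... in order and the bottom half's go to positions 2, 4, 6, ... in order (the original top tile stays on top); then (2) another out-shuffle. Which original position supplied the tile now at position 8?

5

Undo the operations in reverse order, starting from position 8:
  undo op 2 (out-shuffle, from bottom half): 8 ← 9
  undo op 1 (out-shuffle, from top half): 9 ← 5
So the tile at position 8 came from original position 5.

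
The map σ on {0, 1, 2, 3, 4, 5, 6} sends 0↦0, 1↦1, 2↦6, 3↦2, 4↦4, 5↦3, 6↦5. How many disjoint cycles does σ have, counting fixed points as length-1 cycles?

Cycle decomposition: (0) (1) (2 6 5 3) (4).
4 cycles.

4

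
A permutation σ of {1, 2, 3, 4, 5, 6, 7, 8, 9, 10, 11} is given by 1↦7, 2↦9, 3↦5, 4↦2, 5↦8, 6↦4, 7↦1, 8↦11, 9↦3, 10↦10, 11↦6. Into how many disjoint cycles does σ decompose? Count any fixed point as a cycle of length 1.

Cycle decomposition: (1 7) (2 9 3 5 8 11 6 4) (10).
3 cycles.

3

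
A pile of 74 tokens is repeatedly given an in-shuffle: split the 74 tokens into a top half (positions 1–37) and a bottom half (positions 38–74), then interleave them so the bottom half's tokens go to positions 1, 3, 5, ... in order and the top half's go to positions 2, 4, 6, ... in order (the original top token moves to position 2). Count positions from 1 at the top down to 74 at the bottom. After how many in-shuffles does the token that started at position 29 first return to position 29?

Follow position 29 under repeated in-shuffles:
29 → 58 → 41 → 7 → 14 → 28 → 56 → 37 → 74 → 73 → 71 → 67 → 59 → 43 → 11 → 22 → 44 → 13 → 26 → 52 → 29
It first returns after 20 in-shuffles.

20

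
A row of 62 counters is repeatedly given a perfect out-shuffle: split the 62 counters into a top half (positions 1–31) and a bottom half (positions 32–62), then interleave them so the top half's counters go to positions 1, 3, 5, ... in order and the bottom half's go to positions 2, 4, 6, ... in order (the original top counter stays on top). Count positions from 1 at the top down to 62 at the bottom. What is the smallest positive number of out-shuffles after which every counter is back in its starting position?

60

The out-shuffle permutes the 62 positions with cycle lengths [1, 1, 60].
Every counter is home exactly when every cycle has completed a whole number of laps, i.e. after lcm(1, 60) = 60 out-shuffles.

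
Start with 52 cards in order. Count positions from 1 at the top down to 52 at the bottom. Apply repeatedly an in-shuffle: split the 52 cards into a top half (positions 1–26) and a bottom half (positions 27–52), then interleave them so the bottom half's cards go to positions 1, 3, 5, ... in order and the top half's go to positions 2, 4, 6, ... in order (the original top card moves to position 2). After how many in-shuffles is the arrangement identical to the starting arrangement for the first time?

52

The in-shuffle permutes the 52 positions with cycle lengths [52].
Every card is home exactly when every cycle has completed a whole number of laps, i.e. after lcm(52) = 52 in-shuffles.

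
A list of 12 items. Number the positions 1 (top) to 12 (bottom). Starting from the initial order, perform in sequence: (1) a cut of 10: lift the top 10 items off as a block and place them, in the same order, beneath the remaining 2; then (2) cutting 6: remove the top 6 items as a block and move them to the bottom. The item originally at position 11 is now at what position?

Track the item from position 11 forward through each operation:
  after op 1 (cut 10): 11 → 1
  after op 2 (cut 6): 1 → 7

7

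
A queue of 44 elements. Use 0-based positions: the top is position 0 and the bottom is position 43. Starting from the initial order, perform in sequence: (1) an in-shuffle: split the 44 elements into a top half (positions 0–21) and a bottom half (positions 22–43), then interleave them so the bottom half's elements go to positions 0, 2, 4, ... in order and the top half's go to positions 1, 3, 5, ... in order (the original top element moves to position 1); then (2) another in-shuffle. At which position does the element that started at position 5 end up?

23

Track the element from position 5 forward through each operation:
  after op 1 (in-shuffle): 5 → 11
  after op 2 (in-shuffle): 11 → 23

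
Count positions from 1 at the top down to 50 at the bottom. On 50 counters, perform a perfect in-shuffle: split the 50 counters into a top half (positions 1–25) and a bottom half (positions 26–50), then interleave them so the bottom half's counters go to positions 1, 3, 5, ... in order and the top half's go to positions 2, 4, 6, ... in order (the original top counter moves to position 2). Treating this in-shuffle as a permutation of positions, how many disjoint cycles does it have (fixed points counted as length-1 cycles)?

Trace each unvisited position around until it returns:
(1 2 4 8 16 32 13 26) (3 6 12 24 48 45 39 27) (5 10 20 40 29 7 14 28) (9 18 36 21 42 33 15 30) (11 22 44 37 23 46 41 31) (17 34) (19 38 25 50 49 47 43 35)
7 cycles in total.

7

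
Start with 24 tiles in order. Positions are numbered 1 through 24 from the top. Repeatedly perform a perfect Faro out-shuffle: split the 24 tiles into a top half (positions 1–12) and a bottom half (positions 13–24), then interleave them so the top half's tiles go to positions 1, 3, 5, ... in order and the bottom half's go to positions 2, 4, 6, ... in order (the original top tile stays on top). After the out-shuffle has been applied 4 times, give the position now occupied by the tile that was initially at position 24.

Position 24 is a fixed point of every out-shuffle, so the tile never moves.

24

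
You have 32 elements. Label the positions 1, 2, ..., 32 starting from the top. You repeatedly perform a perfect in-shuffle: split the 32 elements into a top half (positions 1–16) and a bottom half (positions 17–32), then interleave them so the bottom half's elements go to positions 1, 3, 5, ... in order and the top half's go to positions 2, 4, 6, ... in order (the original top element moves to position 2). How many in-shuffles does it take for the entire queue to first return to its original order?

10

The in-shuffle permutes the 32 positions with cycle lengths [2, 10, 10, 10].
Every element is home exactly when every cycle has completed a whole number of laps, i.e. after lcm(2, 10) = 10 in-shuffles.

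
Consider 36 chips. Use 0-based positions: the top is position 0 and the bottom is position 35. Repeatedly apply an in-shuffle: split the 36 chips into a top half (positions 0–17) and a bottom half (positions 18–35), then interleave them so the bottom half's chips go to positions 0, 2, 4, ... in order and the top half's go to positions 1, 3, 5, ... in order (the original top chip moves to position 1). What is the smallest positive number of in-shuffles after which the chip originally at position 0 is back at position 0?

Follow position 0 under repeated in-shuffles:
0 → 1 → 3 → 7 → 15 → 31 → 26 → 16 → ... → 0 (length 36)
It first returns after 36 in-shuffles.

36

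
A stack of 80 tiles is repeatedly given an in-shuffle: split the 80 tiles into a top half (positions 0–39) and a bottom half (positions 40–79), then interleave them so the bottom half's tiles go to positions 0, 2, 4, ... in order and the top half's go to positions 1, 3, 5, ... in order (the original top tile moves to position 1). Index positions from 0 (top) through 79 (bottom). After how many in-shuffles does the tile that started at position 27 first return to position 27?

Follow position 27 under repeated in-shuffles:
27 → 55 → 30 → 61 → 42 → 4 → 9 → 19 → ... → 27 (length 54)
It first returns after 54 in-shuffles.

54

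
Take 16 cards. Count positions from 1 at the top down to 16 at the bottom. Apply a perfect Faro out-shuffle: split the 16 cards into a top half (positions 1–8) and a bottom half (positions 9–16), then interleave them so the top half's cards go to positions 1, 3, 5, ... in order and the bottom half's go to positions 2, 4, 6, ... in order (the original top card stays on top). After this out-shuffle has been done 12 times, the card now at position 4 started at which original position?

Work backwards from position 4, undoing one out-shuffle at a time:
4 ← 10 ← 13 ← 7 ← 4 ← 10 ← 13 ← 7 ← 4 ← 10 ← 13 ← 7 ← 4
So the card now at position 4 started at position 4.

4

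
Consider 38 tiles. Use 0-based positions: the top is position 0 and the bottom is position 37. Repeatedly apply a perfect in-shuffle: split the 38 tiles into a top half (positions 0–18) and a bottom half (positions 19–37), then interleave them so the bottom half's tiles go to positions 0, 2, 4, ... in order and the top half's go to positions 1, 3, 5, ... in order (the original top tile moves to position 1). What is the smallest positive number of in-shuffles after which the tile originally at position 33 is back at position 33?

Follow position 33 under repeated in-shuffles:
33 → 28 → 18 → 37 → 36 → 34 → 30 → 22 → 6 → 13 → 27 → 16 → 33
It first returns after 12 in-shuffles.

12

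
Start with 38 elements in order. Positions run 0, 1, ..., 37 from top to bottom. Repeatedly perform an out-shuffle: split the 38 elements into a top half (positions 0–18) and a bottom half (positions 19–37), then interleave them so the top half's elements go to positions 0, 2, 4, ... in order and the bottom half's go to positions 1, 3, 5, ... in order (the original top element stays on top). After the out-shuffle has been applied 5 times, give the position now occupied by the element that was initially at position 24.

28

Track the element's position through each out-shuffle:
24 → 11 → 22 → 7 → 14 → 28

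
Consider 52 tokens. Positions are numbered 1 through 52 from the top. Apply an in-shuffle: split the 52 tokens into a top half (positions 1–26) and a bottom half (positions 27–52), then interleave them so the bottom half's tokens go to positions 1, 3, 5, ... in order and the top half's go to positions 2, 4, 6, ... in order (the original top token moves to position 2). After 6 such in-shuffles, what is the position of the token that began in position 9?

Track the token's position through each in-shuffle:
9 → 18 → 36 → 19 → 38 → 23 → 46

46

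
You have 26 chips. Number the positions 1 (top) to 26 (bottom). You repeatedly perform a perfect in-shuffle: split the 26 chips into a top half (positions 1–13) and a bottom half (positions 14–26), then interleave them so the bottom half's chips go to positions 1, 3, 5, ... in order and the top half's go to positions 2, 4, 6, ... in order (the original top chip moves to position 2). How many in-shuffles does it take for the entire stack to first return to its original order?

18

The in-shuffle permutes the 26 positions with cycle lengths [2, 6, 18].
Every chip is home exactly when every cycle has completed a whole number of laps, i.e. after lcm(2, 6, 18) = 18 in-shuffles.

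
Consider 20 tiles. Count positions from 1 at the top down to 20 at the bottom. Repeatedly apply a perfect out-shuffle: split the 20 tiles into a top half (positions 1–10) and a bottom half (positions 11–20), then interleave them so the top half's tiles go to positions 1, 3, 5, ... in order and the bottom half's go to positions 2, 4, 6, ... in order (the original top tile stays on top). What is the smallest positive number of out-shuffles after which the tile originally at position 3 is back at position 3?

Follow position 3 under repeated out-shuffles:
3 → 5 → 9 → 17 → 14 → 8 → 15 → 10 → 19 → 18 → 16 → 12 → 4 → 7 → 13 → 6 → 11 → 2 → 3
It first returns after 18 out-shuffles.

18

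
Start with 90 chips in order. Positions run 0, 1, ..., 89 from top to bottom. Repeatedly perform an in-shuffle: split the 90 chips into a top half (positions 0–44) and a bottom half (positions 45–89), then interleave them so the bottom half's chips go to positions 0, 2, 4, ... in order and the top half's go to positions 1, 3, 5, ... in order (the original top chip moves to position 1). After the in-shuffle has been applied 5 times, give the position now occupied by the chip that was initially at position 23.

Track the chip's position through each in-shuffle:
23 → 47 → 4 → 9 → 19 → 39

39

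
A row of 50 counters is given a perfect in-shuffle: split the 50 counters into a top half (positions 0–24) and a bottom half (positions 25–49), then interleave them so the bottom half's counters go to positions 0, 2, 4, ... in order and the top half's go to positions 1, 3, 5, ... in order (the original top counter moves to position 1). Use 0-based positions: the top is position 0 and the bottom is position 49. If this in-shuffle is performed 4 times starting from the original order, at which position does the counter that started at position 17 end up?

Track the counter's position through each in-shuffle:
17 → 35 → 20 → 41 → 32

32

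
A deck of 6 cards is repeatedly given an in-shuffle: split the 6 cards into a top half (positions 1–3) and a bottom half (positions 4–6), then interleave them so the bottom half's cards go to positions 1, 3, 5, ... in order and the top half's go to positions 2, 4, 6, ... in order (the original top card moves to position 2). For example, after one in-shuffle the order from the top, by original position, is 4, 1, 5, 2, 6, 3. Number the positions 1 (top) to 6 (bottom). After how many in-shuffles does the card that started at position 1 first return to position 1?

3

Follow position 1 under repeated in-shuffles:
1 → 2 → 4 → 1
It first returns after 3 in-shuffles.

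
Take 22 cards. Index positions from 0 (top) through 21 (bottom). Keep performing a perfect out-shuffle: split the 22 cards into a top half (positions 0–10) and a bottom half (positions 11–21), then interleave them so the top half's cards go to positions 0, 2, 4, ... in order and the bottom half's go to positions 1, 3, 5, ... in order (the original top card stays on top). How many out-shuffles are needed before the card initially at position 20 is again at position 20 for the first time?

Follow position 20 under repeated out-shuffles:
20 → 19 → 17 → 13 → 5 → 10 → 20
It first returns after 6 out-shuffles.

6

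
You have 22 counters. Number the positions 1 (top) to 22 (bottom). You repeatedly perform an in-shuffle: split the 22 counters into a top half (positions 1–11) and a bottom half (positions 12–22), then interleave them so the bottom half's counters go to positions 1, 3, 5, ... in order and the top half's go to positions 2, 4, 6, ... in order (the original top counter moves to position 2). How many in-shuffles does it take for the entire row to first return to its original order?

11

The in-shuffle permutes the 22 positions with cycle lengths [11, 11].
Every counter is home exactly when every cycle has completed a whole number of laps, i.e. after lcm(11) = 11 in-shuffles.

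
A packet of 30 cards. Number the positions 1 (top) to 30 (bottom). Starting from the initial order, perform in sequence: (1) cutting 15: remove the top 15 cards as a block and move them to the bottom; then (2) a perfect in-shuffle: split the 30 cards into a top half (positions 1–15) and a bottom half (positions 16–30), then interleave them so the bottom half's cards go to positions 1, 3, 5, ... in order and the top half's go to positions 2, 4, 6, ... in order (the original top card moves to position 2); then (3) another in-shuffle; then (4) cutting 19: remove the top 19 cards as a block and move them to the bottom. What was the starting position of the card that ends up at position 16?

Undo the operations in reverse order, starting from position 16:
  undo op 4 (cut 19): 16 ← 5
  undo op 3 (in-shuffle, from bottom half): 5 ← 18
  undo op 2 (in-shuffle, from top half): 18 ← 9
  undo op 1 (cut 15): 9 ← 24
So the card at position 16 came from original position 24.

24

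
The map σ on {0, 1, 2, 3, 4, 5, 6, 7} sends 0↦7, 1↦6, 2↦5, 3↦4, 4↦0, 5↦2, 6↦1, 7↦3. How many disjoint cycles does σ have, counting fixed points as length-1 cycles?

3

Cycle decomposition: (0 7 3 4) (1 6) (2 5).
3 cycles.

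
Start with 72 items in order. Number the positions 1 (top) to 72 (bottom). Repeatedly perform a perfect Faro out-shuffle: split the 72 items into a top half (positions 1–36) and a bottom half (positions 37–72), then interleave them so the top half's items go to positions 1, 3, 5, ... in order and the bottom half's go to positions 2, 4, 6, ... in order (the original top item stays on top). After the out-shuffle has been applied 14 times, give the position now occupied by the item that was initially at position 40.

48

Track position through each out-shuffle: 40 → 8 → 15 → 29 → 57 → ... (continuing for 14 shuffles total) → 48.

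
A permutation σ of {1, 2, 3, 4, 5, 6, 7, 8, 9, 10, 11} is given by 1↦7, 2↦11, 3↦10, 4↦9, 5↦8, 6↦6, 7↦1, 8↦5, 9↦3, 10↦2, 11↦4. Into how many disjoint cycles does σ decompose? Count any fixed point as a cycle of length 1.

4

Cycle decomposition: (1 7) (2 11 4 9 3 10) (5 8) (6).
4 cycles.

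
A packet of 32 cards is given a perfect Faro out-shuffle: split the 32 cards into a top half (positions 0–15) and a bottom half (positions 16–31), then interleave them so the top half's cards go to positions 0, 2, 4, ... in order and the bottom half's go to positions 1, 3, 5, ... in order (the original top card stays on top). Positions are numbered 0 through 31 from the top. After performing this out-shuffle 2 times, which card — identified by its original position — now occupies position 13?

Work backwards from position 13, undoing one out-shuffle at a time:
13 ← 22 ← 11
So the card now at position 13 started at position 11.

11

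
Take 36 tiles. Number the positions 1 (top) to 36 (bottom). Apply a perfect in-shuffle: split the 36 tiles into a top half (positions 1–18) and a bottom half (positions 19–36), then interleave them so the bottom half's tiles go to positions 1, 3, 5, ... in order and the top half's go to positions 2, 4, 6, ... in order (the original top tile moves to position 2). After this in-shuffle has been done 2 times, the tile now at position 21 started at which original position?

33

Work backwards from position 21, undoing one in-shuffle at a time:
21 ← 29 ← 33
So the tile now at position 21 started at position 33.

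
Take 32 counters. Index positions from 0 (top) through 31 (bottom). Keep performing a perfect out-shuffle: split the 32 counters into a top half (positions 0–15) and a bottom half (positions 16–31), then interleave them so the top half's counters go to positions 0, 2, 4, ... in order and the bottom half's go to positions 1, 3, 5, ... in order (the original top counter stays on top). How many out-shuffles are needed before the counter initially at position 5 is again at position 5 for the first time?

Follow position 5 under repeated out-shuffles:
5 → 10 → 20 → 9 → 18 → 5
It first returns after 5 out-shuffles.

5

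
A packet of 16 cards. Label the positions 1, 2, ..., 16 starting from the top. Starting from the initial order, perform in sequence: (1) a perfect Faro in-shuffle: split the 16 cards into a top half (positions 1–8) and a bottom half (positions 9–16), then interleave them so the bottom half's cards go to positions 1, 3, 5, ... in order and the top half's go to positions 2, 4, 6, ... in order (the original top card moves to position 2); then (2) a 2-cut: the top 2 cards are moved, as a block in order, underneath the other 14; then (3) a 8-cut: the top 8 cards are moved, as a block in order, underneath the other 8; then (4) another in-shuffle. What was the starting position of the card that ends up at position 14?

Undo the operations in reverse order, starting from position 14:
  undo op 4 (in-shuffle, from top half): 14 ← 7
  undo op 3 (cut 8): 7 ← 15
  undo op 2 (cut 2): 15 ← 1
  undo op 1 (in-shuffle, from bottom half): 1 ← 9
So the card at position 14 came from original position 9.

9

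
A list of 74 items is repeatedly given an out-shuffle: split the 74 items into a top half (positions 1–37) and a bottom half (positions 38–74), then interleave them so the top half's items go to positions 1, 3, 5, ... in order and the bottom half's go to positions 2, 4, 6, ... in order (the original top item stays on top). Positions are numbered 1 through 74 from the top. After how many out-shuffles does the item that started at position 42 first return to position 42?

Follow position 42 under repeated out-shuffles:
42 → 10 → 19 → 37 → 73 → 72 → 70 → 66 → 58 → 42
It first returns after 9 out-shuffles.

9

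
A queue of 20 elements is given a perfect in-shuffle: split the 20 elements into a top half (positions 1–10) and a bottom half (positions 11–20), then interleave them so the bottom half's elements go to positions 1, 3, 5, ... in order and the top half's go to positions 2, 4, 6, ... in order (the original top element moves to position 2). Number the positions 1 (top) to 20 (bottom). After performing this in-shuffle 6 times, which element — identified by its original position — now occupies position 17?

17

Work backwards from position 17, undoing one in-shuffle at a time:
17 ← 19 ← 20 ← 10 ← 5 ← 13 ← 17
So the element now at position 17 started at position 17.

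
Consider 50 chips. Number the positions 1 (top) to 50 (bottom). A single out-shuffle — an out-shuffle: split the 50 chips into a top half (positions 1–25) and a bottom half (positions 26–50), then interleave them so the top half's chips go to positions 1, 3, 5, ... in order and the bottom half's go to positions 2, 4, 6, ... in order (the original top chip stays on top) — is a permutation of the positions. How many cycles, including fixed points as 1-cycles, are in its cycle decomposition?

6

Trace each unvisited position around until it returns:
(1) (2 3 5 9 17 33 ... len 21) (4 7 13 25 49 48 ... len 21) (8 15 29) (22 43 36) (50)
6 cycles in total.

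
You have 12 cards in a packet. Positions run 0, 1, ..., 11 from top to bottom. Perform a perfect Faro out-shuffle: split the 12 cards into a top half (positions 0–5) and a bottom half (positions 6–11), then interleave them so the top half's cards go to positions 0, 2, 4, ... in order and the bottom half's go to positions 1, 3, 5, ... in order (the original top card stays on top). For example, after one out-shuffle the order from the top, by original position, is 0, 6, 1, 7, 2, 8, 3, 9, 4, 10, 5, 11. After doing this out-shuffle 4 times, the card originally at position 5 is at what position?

Track the card's position through each out-shuffle:
5 → 10 → 9 → 7 → 3

3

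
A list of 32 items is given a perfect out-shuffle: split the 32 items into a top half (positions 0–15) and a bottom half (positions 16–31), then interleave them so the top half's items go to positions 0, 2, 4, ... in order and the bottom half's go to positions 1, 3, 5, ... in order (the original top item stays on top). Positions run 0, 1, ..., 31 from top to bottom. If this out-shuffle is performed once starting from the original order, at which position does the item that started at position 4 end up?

Track the item's position through each out-shuffle:
4 → 8

8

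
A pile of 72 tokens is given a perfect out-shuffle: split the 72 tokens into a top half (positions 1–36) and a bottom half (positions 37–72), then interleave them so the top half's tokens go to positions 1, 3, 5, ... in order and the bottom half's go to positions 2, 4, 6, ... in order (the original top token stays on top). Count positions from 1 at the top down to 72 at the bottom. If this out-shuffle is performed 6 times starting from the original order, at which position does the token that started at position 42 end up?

69

Track the token's position through each out-shuffle:
42 → 12 → 23 → 45 → 18 → 35 → 69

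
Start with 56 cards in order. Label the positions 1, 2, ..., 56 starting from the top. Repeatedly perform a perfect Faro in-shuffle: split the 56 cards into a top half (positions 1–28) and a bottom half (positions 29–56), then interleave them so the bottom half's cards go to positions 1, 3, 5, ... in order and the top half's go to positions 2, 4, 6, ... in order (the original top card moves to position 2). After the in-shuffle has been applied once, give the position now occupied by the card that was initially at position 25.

50

Track the card's position through each in-shuffle:
25 → 50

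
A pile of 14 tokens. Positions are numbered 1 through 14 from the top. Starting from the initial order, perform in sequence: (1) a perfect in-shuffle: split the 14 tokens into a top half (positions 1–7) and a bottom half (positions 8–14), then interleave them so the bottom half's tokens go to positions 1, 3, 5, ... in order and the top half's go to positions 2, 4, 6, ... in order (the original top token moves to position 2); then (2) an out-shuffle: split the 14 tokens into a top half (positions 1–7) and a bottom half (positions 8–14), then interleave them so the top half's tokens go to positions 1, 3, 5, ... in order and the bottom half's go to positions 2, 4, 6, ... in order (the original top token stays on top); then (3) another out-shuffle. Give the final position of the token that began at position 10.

4

Track the token from position 10 forward through each operation:
  after op 1 (in-shuffle): 10 → 5
  after op 2 (out-shuffle): 5 → 9
  after op 3 (out-shuffle): 9 → 4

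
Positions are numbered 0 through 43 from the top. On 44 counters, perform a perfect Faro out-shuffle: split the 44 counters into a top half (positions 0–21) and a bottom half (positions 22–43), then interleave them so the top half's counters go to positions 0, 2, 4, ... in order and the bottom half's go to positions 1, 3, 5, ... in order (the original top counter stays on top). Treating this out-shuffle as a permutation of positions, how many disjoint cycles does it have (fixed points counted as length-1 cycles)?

Trace each unvisited position around until it returns:
(0) (1 2 4 8 16 32 ... len 14) (3 6 12 24 5 10 ... len 14) (7 14 28 13 26 9 ... len 14) (43)
5 cycles in total.

5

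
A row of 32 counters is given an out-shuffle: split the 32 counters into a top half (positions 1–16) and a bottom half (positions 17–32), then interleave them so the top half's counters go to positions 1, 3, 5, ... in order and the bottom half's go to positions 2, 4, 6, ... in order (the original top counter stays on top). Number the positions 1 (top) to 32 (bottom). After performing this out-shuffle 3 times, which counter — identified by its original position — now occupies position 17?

Work backwards from position 17, undoing one out-shuffle at a time:
17 ← 9 ← 5 ← 3
So the counter now at position 17 started at position 3.

3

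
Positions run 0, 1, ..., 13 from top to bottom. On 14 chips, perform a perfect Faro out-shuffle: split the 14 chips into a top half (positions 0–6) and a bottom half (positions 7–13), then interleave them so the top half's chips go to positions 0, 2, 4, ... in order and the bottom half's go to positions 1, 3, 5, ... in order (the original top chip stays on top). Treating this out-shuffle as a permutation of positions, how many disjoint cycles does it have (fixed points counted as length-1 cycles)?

Trace each unvisited position around until it returns:
(0) (1 2 4 8 3 6 ... len 12) (13)
3 cycles in total.

3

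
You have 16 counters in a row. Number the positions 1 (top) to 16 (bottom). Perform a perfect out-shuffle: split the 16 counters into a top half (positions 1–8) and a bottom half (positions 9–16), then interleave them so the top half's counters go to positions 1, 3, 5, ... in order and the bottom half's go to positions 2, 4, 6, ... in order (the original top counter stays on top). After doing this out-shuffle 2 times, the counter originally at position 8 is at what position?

Track the counter's position through each out-shuffle:
8 → 15 → 14

14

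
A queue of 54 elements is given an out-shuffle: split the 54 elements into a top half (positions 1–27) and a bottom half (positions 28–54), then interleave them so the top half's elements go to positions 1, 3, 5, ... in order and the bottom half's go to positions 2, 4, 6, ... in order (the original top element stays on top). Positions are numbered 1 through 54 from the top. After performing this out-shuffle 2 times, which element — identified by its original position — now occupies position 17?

Work backwards from position 17, undoing one out-shuffle at a time:
17 ← 9 ← 5
So the element now at position 17 started at position 5.

5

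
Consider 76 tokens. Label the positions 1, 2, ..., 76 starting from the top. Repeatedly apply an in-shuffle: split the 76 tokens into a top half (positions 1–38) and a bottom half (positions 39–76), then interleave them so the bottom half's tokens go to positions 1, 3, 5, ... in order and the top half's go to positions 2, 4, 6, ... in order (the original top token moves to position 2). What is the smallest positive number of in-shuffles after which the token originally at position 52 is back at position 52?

Follow position 52 under repeated in-shuffles:
52 → 27 → 54 → 31 → 62 → 47 → 17 → 34 → ... → 52 (length 30)
It first returns after 30 in-shuffles.

30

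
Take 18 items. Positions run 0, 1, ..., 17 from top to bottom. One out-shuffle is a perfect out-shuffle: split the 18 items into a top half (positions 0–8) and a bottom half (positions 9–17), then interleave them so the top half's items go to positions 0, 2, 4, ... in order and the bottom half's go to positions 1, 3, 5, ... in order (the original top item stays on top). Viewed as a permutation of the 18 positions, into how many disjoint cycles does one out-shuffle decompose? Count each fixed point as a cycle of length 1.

4

Trace each unvisited position around until it returns:
(0) (1 2 4 8 16 15 13 9) (3 6 12 7 14 11 5 10) (17)
4 cycles in total.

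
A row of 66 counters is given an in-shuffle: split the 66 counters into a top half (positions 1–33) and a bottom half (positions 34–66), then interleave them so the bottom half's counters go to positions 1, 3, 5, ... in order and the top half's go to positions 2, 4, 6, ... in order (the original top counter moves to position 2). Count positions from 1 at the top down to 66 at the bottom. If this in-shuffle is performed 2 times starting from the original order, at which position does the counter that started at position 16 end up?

Track the counter's position through each in-shuffle:
16 → 32 → 64

64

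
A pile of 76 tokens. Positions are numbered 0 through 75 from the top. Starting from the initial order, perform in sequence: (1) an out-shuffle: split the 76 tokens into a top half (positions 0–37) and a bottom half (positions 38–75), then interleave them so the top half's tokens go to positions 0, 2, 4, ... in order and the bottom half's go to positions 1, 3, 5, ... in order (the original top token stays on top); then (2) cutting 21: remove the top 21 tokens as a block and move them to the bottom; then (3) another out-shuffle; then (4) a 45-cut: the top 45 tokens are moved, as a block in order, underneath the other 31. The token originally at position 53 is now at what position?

51

Track the token from position 53 forward through each operation:
  after op 1 (out-shuffle): 53 → 31
  after op 2 (cut 21): 31 → 10
  after op 3 (out-shuffle): 10 → 20
  after op 4 (cut 45): 20 → 51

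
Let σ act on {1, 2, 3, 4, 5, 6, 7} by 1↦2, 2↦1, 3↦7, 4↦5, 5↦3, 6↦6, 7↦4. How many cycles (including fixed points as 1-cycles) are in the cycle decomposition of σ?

3

Cycle decomposition: (1 2) (3 7 4 5) (6).
3 cycles.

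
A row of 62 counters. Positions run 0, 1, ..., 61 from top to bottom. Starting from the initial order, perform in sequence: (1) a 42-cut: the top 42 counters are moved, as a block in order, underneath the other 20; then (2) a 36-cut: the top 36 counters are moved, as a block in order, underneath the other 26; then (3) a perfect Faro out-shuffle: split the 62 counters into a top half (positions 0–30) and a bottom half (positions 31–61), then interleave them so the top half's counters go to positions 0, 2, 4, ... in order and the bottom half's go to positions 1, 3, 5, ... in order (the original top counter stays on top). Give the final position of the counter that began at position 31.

30

Track the counter from position 31 forward through each operation:
  after op 1 (cut 42): 31 → 51
  after op 2 (cut 36): 51 → 15
  after op 3 (out-shuffle): 15 → 30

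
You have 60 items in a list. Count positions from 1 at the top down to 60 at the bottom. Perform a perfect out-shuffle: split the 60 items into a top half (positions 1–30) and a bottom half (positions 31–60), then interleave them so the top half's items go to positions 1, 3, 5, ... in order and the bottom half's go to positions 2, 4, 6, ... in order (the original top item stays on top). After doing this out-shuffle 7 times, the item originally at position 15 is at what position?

Track the item's position through each out-shuffle:
15 → 29 → 57 → 54 → 48 → 36 → 12 → 23

23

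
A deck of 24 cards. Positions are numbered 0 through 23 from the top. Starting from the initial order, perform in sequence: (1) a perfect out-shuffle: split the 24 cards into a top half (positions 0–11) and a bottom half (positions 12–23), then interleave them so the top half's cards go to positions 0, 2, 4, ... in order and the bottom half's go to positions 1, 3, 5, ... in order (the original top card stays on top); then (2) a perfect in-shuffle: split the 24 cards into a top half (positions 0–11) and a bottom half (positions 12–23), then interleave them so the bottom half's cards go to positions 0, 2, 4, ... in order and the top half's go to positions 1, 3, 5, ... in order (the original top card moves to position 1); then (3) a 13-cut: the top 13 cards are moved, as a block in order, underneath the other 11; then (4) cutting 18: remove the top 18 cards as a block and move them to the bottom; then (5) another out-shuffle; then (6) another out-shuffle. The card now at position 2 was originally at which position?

Undo the operations in reverse order, starting from position 2:
  undo op 6 (out-shuffle, from top half): 2 ← 1
  undo op 5 (out-shuffle, from bottom half): 1 ← 12
  undo op 4 (cut 18): 12 ← 6
  undo op 3 (cut 13): 6 ← 19
  undo op 2 (in-shuffle, from top half): 19 ← 9
  undo op 1 (out-shuffle, from bottom half): 9 ← 16
So the card at position 2 came from original position 16.

16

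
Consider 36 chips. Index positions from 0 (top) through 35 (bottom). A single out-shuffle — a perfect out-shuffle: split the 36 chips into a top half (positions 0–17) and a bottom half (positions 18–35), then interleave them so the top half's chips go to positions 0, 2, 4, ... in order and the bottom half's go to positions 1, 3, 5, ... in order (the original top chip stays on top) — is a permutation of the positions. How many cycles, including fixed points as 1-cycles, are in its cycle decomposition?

7

Trace each unvisited position around until it returns:
(0) (1 2 4 8 16 32 ... len 12) (3 6 12 24 13 26 ... len 12) (5 10 20) (7 14 28 21) (15 30 25) (35)
7 cycles in total.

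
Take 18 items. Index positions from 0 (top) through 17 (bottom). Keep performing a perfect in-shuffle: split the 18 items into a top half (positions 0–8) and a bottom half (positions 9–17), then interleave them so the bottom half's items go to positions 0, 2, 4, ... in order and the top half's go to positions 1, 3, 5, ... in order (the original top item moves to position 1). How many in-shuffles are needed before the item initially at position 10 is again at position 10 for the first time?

18

Follow position 10 under repeated in-shuffles:
10 → 2 → 5 → 11 → 4 → 9 → 0 → 1 → 3 → 7 → 15 → 12 → 6 → 13 → 8 → 17 → 16 → 14 → 10
It first returns after 18 in-shuffles.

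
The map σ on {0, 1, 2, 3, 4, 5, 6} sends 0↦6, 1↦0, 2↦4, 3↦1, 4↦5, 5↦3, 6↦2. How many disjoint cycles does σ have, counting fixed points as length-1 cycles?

1

Cycle decomposition: (0 6 2 4 5 3 1).
1 cycle.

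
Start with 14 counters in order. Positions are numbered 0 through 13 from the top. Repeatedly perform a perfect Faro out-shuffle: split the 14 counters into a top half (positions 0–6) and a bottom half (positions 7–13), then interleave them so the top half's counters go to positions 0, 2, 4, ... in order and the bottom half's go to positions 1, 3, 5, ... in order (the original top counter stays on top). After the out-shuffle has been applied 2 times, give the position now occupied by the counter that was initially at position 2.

Track the counter's position through each out-shuffle:
2 → 4 → 8

8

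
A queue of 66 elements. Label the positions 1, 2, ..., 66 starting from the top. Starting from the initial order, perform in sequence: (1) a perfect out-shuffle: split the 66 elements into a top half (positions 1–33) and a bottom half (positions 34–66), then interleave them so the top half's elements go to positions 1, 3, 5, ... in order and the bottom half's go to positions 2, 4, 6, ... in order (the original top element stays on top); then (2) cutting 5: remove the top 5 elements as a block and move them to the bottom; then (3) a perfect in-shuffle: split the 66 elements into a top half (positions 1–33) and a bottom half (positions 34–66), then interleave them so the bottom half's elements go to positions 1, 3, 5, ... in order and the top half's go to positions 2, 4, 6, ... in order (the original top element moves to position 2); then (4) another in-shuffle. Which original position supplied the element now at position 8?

4

Undo the operations in reverse order, starting from position 8:
  undo op 4 (in-shuffle, from top half): 8 ← 4
  undo op 3 (in-shuffle, from top half): 4 ← 2
  undo op 2 (cut 5): 2 ← 7
  undo op 1 (out-shuffle, from top half): 7 ← 4
So the element at position 8 came from original position 4.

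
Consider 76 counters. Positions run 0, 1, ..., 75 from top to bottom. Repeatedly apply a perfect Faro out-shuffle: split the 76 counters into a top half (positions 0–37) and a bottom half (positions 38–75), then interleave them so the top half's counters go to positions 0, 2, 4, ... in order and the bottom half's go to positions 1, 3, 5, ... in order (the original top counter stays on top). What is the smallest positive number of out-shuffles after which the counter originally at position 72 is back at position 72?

20

Follow position 72 under repeated out-shuffles:
72 → 69 → 63 → 51 → 27 → 54 → 33 → 66 → 57 → 39 → 3 → 6 → 12 → 24 → 48 → 21 → 42 → 9 → 18 → 36 → 72
It first returns after 20 out-shuffles.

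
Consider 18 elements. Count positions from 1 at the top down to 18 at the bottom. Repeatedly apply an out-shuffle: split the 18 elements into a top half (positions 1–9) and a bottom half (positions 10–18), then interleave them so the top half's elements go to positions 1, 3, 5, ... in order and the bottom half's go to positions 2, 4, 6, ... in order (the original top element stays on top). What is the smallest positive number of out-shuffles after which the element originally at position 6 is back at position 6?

8

Follow position 6 under repeated out-shuffles:
6 → 11 → 4 → 7 → 13 → 8 → 15 → 12 → 6
It first returns after 8 out-shuffles.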